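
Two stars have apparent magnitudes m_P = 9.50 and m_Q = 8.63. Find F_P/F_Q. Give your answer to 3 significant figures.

Magnitude difference = 0.87
Flux ratio = 10^(−0.4 Δm) = 10^(−0.4 × 0.87) = 10^-0.348 = 0.4487

F_P/F_Q ≈ 0.449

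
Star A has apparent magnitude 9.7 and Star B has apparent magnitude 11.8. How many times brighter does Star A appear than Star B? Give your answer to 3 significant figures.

6.92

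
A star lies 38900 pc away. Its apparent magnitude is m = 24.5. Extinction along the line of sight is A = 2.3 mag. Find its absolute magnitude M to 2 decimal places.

M ≈ 4.25

5 log₁₀(d/10 pc) = 5 log₁₀(38900) − 5 = 17.950
M = m − 5 log₁₀(d/10) − A = 24.5 − 17.950 − 2.3 = 4.250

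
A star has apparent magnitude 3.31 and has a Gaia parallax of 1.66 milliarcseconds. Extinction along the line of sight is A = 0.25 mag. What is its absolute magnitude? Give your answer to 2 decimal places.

p = 1.66 mas = 1.66×10^-3″ → d = 1/p = 602.4 pc
5 log₁₀(d/10 pc) = 5 log₁₀(602.4) − 5 = 8.899
M = m − 5 log₁₀(d/10) − A = 3.31 − 8.899 − 0.25 = -5.839

M ≈ -5.84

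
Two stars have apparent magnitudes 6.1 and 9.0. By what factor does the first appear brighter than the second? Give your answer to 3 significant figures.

14.5

Magnitude difference = -2.9
Flux ratio = 10^(−0.4 Δm) = 10^(−0.4 × -2.9) = 10^1.160 = 14.45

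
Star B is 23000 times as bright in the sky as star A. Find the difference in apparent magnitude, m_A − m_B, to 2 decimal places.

Pogson: Δm = −2.5 log₁₀(ratio) = −2.5 log₁₀(23000) = −2.5 × 4.3617 = -10.904
Star B is brighter so has the smaller magnitude: m_A − m_B is positive.

m_A − m_B ≈ 10.90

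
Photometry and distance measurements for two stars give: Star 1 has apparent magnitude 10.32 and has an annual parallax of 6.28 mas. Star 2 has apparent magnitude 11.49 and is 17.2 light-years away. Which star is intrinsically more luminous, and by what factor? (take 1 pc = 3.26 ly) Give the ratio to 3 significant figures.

Star 1 is more luminous, by a factor of 2680.

Star 1: p = 6.28 mas = 6.28×10^-3″ → d = 1/p = 159.2 pc
Star 1: M = m − 5 log₁₀ d + 5 = 10.32 − 5·2.2020 + 5 = 4.310
Star 2: d = 17.2 ly / 3.26 = 5.276 pc
Star 2: M = m − 5 log₁₀ d + 5 = 11.49 − 5·0.7223 + 5 = 12.878
ΔM = M_1 − M_2 = 4.310 − (12.878) = -8.569; smaller M is more luminous → Star 1.
L ratio = 10^(0.4 |ΔM|) = 10^3.427 = 2676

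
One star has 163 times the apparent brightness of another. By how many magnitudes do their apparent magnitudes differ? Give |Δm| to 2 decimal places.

|Δm| ≈ 5.53

Pogson: Δm = −2.5 log₁₀(ratio) = −2.5 log₁₀(163) = −2.5 × 2.2122 = -5.530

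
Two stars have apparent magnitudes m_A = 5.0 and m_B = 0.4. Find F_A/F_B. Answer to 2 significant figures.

Δm = 5.0 − (0.4) = 4.6
Flux ratio = 10^(−0.4 Δm) = 10^(−0.4 × 4.6) = 10^-1.840 = 0.01445

F_A/F_B ≈ 0.014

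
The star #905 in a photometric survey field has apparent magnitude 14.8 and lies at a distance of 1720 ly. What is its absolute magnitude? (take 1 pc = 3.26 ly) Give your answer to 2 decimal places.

d = 1720 ly / 3.26 = 527.6 pc
5 log₁₀(d/10 pc) = 5 log₁₀(527.6) − 5 = 8.612
M = m − 5 log₁₀(d/10) = 14.8 − 8.612 = 6.188

M ≈ 6.19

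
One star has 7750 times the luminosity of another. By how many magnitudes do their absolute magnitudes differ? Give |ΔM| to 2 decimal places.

Pogson: ΔM = −2.5 log₁₀(ratio) = −2.5 log₁₀(7750) = −2.5 × 3.8893 = -9.723

|ΔM| ≈ 9.72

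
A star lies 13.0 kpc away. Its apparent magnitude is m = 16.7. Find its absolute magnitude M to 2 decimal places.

d = 13.0 kpc = 13000 pc
5 log₁₀(d/10 pc) = 5 log₁₀(13000) − 5 = 15.570
M = m − 5 log₁₀(d/10) = 16.7 − 15.570 = 1.130

M ≈ 1.13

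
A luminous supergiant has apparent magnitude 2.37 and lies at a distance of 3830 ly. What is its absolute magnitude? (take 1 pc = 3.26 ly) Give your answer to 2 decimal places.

M ≈ -7.98

d = 3830 ly / 3.26 = 1175 pc
5 log₁₀(d/10 pc) = 5 log₁₀(1175) − 5 = 10.350
M = m − 5 log₁₀(d/10) = 2.37 − 10.350 = -7.980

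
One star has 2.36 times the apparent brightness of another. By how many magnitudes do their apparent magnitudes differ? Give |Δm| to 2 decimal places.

|Δm| ≈ 0.93

Pogson: Δm = −2.5 log₁₀(ratio) = −2.5 log₁₀(2.36) = −2.5 × 0.3729 = -0.932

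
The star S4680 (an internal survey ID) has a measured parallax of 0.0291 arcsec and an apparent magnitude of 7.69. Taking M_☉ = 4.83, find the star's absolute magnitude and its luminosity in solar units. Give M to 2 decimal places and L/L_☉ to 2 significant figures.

M ≈ 5.01; L/L_☉ ≈ 0.85

d = 1/p = 1/0.0291″ = 34.36 pc
M = m − 5 log₁₀ d + 5 = 7.69 − 5·1.5361 + 5 = 5.009
M − M_☉ = 5.009 − 4.83 = 0.179
L/L_☉ = 10^(−0.4 × 0.179) = 0.8476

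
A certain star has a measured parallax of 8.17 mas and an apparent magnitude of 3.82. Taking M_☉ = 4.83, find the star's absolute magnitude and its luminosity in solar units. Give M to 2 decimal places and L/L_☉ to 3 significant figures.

M ≈ -1.62; L/L_☉ ≈ 380

d = 1/p = 1000/8.17 mas = 122.4 pc
M = m − 5 log₁₀ d + 5 = 3.82 − 5·2.0878 + 5 = -1.619
M − M_☉ = -1.619 − 4.83 = -6.449
L/L_☉ = 10^(−0.4 × -6.449) = 379.8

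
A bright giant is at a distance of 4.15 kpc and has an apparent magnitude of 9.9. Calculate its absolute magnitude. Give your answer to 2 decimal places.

d = 4.15 kpc = 4150 pc
5 log₁₀(d/10 pc) = 5 log₁₀(4150) − 5 = 13.090
M = m − 5 log₁₀(d/10) = 9.9 − 13.090 = -3.190

M ≈ -3.19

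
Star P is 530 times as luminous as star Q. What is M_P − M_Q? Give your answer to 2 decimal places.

Pogson: ΔM = −2.5 log₁₀(ratio) = −2.5 log₁₀(530) = −2.5 × 2.7243 = -6.811
Star P is brighter, so it has the smaller magnitude: the difference is negative.

M_P − M_Q ≈ -6.81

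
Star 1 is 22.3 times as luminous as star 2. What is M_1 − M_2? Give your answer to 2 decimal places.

M_1 − M_2 ≈ -3.37

Pogson: ΔM = −2.5 log₁₀(ratio) = −2.5 log₁₀(22.3) = −2.5 × 1.3483 = -3.371
Star 1 is brighter, so it has the smaller magnitude: the difference is negative.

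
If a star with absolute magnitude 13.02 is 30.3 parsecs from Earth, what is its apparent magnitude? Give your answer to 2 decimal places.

m ≈ 15.43

m = M + 5 log₁₀ d − 5 = 13.02 + 5·1.4814 − 5 = 15.427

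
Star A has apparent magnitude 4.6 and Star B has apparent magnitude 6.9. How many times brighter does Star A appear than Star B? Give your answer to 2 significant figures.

8.3

Δm = 4.6 − (6.9) = -2.3
Flux ratio = 10^(−0.4 Δm) = 10^(−0.4 × -2.3) = 10^0.920 = 8.318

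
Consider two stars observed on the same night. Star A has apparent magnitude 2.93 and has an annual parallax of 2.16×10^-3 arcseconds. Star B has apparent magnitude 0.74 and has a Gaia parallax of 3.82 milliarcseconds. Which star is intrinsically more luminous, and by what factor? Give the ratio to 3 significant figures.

Star A: d = 1/p = 1/2.16×10^-3″ = 463.0 pc
Star A: M = m − 5 log₁₀ d + 5 = 2.93 − 5·2.6655 + 5 = -5.398
Star B: p = 3.82 mas = 3.82×10^-3″ → d = 1/p = 261.8 pc
Star B: M = m − 5 log₁₀ d + 5 = 0.74 − 5·2.4179 + 5 = -6.350
ΔM = M_A − M_B = -5.398 − (-6.350) = 0.952; smaller M is more luminous → Star B.
L ratio = 10^(0.4 |ΔM|) = 10^0.381 = 2.403

Star B is more luminous, by a factor of 2.40.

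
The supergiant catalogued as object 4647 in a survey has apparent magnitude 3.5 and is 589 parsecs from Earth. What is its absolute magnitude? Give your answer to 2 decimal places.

M ≈ -5.35

5 log₁₀(d/10 pc) = 5 log₁₀(589.0) − 5 = 8.851
M = m − 5 log₁₀(d/10) = 3.5 − 8.851 = -5.351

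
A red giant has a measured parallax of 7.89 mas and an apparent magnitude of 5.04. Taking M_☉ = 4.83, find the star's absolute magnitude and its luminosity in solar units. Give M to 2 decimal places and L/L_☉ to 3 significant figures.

M ≈ -0.47; L/L_☉ ≈ 132

d = 1/p = 1000/7.89 mas = 126.7 pc
M = m − 5 log₁₀ d + 5 = 5.04 − 5·2.1029 + 5 = -0.475
M − M_☉ = -0.475 − 4.83 = -5.305
L/L_☉ = 10^(−0.4 × -5.305) = 132.4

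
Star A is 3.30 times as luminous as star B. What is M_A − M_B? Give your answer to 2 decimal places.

M_A − M_B ≈ -1.30

Pogson: ΔM = −2.5 log₁₀(ratio) = −2.5 log₁₀(3.30) = −2.5 × 0.5185 = -1.296
Star A is brighter, so it has the smaller magnitude: the difference is negative.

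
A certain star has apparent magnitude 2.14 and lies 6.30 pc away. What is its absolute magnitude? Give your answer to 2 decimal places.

5 log₁₀(d/10 pc) = 5 log₁₀(6.300) − 5 = -1.003
M = m − 5 log₁₀(d/10) = 2.14 + 1.003 = 3.143

M ≈ 3.14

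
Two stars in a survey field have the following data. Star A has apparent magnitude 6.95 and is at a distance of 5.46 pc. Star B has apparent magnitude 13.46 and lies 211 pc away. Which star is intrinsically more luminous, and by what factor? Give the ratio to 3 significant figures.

Star A: M = m − 5 log₁₀ d + 5 = 6.95 − 5·0.7372 + 5 = 8.264
Star B: M = m − 5 log₁₀ d + 5 = 13.46 − 5·2.3243 + 5 = 6.839
ΔM = M_A − M_B = 8.264 − (6.839) = 1.425; smaller M is more luminous → Star B.
L ratio = 10^(0.4 |ΔM|) = 10^0.570 = 3.717

Star B is more luminous, by a factor of 3.72.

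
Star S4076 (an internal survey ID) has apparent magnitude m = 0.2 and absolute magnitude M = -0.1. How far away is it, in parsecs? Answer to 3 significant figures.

Distance modulus: m − M = 0.2 − (-0.1) = 0.300
m − M = 5 log₁₀ d − 5
log₁₀ d = (m − M)/5 + 1 = 1.0600
d = 10^1.0600 = 11.48 pc

d ≈ 11.5 pc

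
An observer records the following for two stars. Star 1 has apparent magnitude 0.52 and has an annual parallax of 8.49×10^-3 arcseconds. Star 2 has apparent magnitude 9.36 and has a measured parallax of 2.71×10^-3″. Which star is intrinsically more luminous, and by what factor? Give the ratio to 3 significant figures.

Star 1 is more luminous, by a factor of 350.

Star 1: d = 1/p = 1/8.49×10^-3″ = 117.8 pc
Star 1: M = m − 5 log₁₀ d + 5 = 0.52 − 5·2.0711 + 5 = -4.835
Star 2: d = 1/p = 1/2.71×10^-3″ = 369.0 pc
Star 2: M = m − 5 log₁₀ d + 5 = 9.36 − 5·2.5670 + 5 = 1.525
ΔM = M_1 − M_2 = -4.835 − (1.525) = -6.360; smaller M is more luminous → Star 1.
L ratio = 10^(0.4 |ΔM|) = 10^2.544 = 350.0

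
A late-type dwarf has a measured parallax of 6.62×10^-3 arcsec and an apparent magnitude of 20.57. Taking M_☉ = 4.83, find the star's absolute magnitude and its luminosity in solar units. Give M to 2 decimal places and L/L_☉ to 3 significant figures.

M ≈ 14.67; L/L_☉ ≈ 1.15×10^-4

d = 1/p = 1/6.62×10^-3″ = 151.1 pc
M = m − 5 log₁₀ d + 5 = 20.57 − 5·2.1791 + 5 = 14.674
M − M_☉ = 14.674 − 4.83 = 9.844
L/L_☉ = 10^(−0.4 × 9.844) = 1.154×10^-4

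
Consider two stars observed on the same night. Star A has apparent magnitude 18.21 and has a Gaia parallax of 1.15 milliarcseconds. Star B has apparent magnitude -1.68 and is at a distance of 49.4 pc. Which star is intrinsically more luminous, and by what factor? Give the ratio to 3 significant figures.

Star B is more luminous, by a factor of 292000.

Star A: p = 1.15 mas = 1.15×10^-3″ → d = 1/p = 869.6 pc
Star A: M = m − 5 log₁₀ d + 5 = 18.21 − 5·2.9393 + 5 = 8.513
Star B: M = m − 5 log₁₀ d + 5 = -1.68 − 5·1.6937 + 5 = -5.149
ΔM = M_A − M_B = 8.513 − (-5.149) = 13.662; smaller M is more luminous → Star B.
L ratio = 10^(0.4 |ΔM|) = 10^5.465 = 291600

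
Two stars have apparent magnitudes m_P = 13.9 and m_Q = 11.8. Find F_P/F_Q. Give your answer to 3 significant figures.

F_P/F_Q ≈ 0.145

Magnitude difference = 2.1
Flux ratio = 10^(−0.4 Δm) = 10^(−0.4 × 2.1) = 10^-0.840 = 0.1445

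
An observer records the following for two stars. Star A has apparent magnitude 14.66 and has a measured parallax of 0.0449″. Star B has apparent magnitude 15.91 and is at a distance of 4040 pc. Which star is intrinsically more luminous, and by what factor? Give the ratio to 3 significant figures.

Star A: d = 1/p = 1/0.0449″ = 22.27 pc
Star A: M = m − 5 log₁₀ d + 5 = 14.66 − 5·1.3478 + 5 = 12.921
Star B: M = m − 5 log₁₀ d + 5 = 15.91 − 5·3.6064 + 5 = 2.878
ΔM = M_A − M_B = 12.921 − (2.878) = 10.043; smaller M is more luminous → Star B.
L ratio = 10^(0.4 |ΔM|) = 10^4.017 = 10410

Star B is more luminous, by a factor of 10400.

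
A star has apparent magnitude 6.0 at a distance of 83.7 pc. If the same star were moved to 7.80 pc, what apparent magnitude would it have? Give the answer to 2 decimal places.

Flux ∝ 1/d², so Δm = 5 log₁₀(d₂/d₁) = 5 log₁₀(7.80/83.7) = -5.153
m₂ = m₁ + Δm = 6.0 + (-5.153) = 0.847

m ≈ 0.85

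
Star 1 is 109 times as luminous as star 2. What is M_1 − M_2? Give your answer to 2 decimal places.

M_1 − M_2 ≈ -5.09

Pogson: ΔM = −2.5 log₁₀(ratio) = −2.5 log₁₀(109) = −2.5 × 2.0374 = -5.094
Star 1 is brighter, so it has the smaller magnitude: the difference is negative.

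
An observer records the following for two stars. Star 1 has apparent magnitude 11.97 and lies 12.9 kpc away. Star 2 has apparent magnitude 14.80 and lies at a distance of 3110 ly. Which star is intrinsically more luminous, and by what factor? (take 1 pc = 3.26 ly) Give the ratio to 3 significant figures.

Star 1 is more luminous, by a factor of 2480.

Star 1: d = 12.9 kpc = 12900 pc
Star 1: M = m − 5 log₁₀ d + 5 = 11.97 − 5·4.1106 + 5 = -3.583
Star 2: d = 3110 ly / 3.26 = 954.0 pc
Star 2: M = m − 5 log₁₀ d + 5 = 14.80 − 5·2.9795 + 5 = 4.902
ΔM = M_1 − M_2 = -3.583 − (4.902) = -8.485; smaller M is more luminous → Star 1.
L ratio = 10^(0.4 |ΔM|) = 10^3.394 = 2478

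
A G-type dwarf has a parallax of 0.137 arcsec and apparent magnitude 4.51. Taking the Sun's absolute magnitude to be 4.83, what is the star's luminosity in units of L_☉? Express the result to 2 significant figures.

d = 1/p = 1/0.137″ = 7.299 pc
M = m − 5 log₁₀ d + 5 = 4.51 − 5·0.8633 + 5 = 5.194
M − M_☉ = 5.194 − 4.83 = 0.364
L/L_☉ = 10^(−0.4 × 0.364) = 0.7154

L/L_☉ ≈ 0.72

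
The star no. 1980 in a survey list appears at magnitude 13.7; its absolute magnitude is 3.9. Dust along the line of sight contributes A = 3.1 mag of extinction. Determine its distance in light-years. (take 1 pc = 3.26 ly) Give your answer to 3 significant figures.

m − M = 5 log₁₀(d/10 pc) + A  ⇒  13.7 − (3.9) − 3.1 = 5 log₁₀(d/10)
6.700 = 5 log₁₀(d/10)
log₁₀ d = (m − M − A)/5 + 1 = 2.3400
d = 10^2.3400 = 218.8 pc
= 713.2 ly

d ≈ 713 ly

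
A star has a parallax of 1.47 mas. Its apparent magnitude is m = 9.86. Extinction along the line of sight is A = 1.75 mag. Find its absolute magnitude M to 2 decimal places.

p = 1.47 mas = 1.47×10^-3″ → d = 1/p = 680.3 pc
5 log₁₀(d/10 pc) = 5 log₁₀(680.3) − 5 = 9.163
M = m − 5 log₁₀(d/10) − A = 9.86 − 9.163 − 1.75 = -1.053

M ≈ -1.05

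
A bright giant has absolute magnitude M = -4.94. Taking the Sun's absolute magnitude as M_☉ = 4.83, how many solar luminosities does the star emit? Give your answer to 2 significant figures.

L/L_☉ ≈ 8100

M − M_☉ = -4.94 − 4.83 = -9.770
L/L_☉ = 10^(−0.4 (M − M_☉)) = 10^3.908 = 8091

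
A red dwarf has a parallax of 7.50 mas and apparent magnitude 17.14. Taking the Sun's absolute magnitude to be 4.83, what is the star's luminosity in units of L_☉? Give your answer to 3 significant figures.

L/L_☉ ≈ 2.12×10^-3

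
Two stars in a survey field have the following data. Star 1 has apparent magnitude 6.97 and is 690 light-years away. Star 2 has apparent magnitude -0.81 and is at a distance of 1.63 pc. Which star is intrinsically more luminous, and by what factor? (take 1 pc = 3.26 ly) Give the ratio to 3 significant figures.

Star 1 is more luminous, by a factor of 13.0.

Star 1: d = 690 ly / 3.26 = 211.7 pc
Star 1: M = m − 5 log₁₀ d + 5 = 6.97 − 5·2.3256 + 5 = 0.342
Star 2: M = m − 5 log₁₀ d + 5 = -0.81 − 5·0.2122 + 5 = 3.129
ΔM = M_1 − M_2 = 0.342 − (3.129) = -2.787; smaller M is more luminous → Star 1.
L ratio = 10^(0.4 |ΔM|) = 10^1.115 = 13.03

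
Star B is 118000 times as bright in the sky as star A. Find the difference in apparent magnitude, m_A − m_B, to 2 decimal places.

m_A − m_B ≈ 12.68

Pogson: Δm = −2.5 log₁₀(ratio) = −2.5 log₁₀(118000) = −2.5 × 5.0719 = -12.680
Star B is brighter so has the smaller magnitude: m_A − m_B is positive.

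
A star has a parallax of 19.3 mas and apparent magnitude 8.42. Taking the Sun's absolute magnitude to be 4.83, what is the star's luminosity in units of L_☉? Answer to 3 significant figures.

L/L_☉ ≈ 0.984

d = 1/p = 1000/19.3 mas = 51.81 pc
M = m − 5 log₁₀ d + 5 = 8.42 − 5·1.7144 + 5 = 4.848
M − M_☉ = 4.848 − 4.83 = 0.018
L/L_☉ = 10^(−0.4 × 0.018) = 0.9838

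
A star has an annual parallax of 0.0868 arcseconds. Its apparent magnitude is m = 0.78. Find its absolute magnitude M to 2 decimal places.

M ≈ 0.47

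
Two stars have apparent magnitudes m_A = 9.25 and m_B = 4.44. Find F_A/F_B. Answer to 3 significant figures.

F_A/F_B ≈ 0.0119

Δm = 9.25 − (4.44) = 4.81
Flux ratio = 10^(−0.4 Δm) = 10^(−0.4 × 4.81) = 10^-1.924 = 0.01191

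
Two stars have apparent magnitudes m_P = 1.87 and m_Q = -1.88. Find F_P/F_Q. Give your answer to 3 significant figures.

Δm = 1.87 − (-1.88) = 3.75
Flux ratio = 10^(−0.4 Δm) = 10^(−0.4 × 3.75) = 10^-1.500 = 0.03162

F_P/F_Q ≈ 0.0316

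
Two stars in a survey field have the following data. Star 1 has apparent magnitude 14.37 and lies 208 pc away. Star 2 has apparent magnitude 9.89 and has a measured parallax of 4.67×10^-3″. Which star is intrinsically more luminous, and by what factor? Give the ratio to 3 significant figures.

Star 1: M = m − 5 log₁₀ d + 5 = 14.37 − 5·2.3181 + 5 = 7.780
Star 2: d = 1/p = 1/4.67×10^-3″ = 214.1 pc
Star 2: M = m − 5 log₁₀ d + 5 = 9.89 − 5·2.3307 + 5 = 3.237
ΔM = M_1 − M_2 = 7.780 − (3.237) = 4.543; smaller M is more luminous → Star 2.
L ratio = 10^(0.4 |ΔM|) = 10^1.817 = 65.65

Star 2 is more luminous, by a factor of 65.7.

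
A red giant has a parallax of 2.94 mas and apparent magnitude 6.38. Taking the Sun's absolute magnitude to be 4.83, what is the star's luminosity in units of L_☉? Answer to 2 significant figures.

L/L_☉ ≈ 280

d = 1/p = 1000/2.94 mas = 340.1 pc
M = m − 5 log₁₀ d + 5 = 6.38 − 5·2.5317 + 5 = -1.278
M − M_☉ = -1.278 − 4.83 = -6.108
L/L_☉ = 10^(−0.4 × -6.108) = 277.5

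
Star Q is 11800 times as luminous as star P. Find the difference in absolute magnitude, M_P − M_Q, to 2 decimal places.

M_P − M_Q ≈ 10.18

Pogson: ΔM = −2.5 log₁₀(ratio) = −2.5 log₁₀(11800) = −2.5 × 4.0719 = -10.180
Star Q is brighter so has the smaller magnitude: M_P − M_Q is positive.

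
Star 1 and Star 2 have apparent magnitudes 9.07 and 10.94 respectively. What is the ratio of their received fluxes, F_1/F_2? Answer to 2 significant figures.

Δm = 9.07 − (10.94) = -1.87
Flux ratio = 10^(−0.4 Δm) = 10^(−0.4 × -1.87) = 10^0.748 = 5.598

F_1/F_2 ≈ 5.6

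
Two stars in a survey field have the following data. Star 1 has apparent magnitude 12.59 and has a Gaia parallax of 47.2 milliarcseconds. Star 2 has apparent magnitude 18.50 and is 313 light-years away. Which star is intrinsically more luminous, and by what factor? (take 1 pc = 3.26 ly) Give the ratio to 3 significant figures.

Star 1: p = 47.2 mas = 0.0472″ → d = 1/p = 21.19 pc
Star 1: M = m − 5 log₁₀ d + 5 = 12.59 − 5·1.3261 + 5 = 10.960
Star 2: d = 313 ly / 3.26 = 96.01 pc
Star 2: M = m − 5 log₁₀ d + 5 = 18.50 − 5·1.9823 + 5 = 13.588
ΔM = M_1 − M_2 = 10.960 − (13.588) = -2.629; smaller M is more luminous → Star 1.
L ratio = 10^(0.4 |ΔM|) = 10^1.051 = 11.26

Star 1 is more luminous, by a factor of 11.3.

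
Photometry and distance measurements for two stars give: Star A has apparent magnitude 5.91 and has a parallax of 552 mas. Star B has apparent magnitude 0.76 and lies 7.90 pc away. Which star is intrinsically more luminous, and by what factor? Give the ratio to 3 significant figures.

Star A: p = 552 mas = 0.552″ → d = 1/p = 1.812 pc
Star A: M = m − 5 log₁₀ d + 5 = 5.91 − 5·0.2581 + 5 = 9.620
Star B: M = m − 5 log₁₀ d + 5 = 0.76 − 5·0.8976 + 5 = 1.272
ΔM = M_A − M_B = 9.620 − (1.272) = 8.348; smaller M is more luminous → Star B.
L ratio = 10^(0.4 |ΔM|) = 10^3.339 = 2183

Star B is more luminous, by a factor of 2180.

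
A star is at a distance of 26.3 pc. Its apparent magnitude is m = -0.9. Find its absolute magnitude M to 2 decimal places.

5 log₁₀(d/10 pc) = 5 log₁₀(26.30) − 5 = 2.100
M = m − 5 log₁₀(d/10) = -0.9 − 2.100 = -3.000

M ≈ -3.00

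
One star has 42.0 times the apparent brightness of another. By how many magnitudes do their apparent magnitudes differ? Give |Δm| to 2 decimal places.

Pogson: Δm = −2.5 log₁₀(ratio) = −2.5 log₁₀(42.0) = −2.5 × 1.6232 = -4.058

|Δm| ≈ 4.06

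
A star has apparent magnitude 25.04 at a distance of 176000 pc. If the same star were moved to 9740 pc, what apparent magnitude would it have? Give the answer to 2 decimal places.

Flux ∝ 1/d², so Δm = 5 log₁₀(d₂/d₁) = 5 log₁₀(9740/176000) = -6.285
m₂ = m₁ + Δm = 25.04 + (-6.285) = 18.755

m ≈ 18.76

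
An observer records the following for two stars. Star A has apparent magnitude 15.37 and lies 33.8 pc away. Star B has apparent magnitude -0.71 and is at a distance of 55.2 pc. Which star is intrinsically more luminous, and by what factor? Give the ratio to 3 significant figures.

Star B is more luminous, by a factor of 7.21×10^6.

Star A: M = m − 5 log₁₀ d + 5 = 15.37 − 5·1.5289 + 5 = 12.725
Star B: M = m − 5 log₁₀ d + 5 = -0.71 − 5·1.7419 + 5 = -4.420
ΔM = M_A − M_B = 12.725 − (-4.420) = 17.145; smaller M is more luminous → Star B.
L ratio = 10^(0.4 |ΔM|) = 10^6.858 = 7.212×10^6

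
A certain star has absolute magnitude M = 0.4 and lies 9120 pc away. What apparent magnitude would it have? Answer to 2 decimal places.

m = M + 5 log₁₀ d − 5 = 0.4 + 5·3.9600 − 5 = 15.200

m ≈ 15.20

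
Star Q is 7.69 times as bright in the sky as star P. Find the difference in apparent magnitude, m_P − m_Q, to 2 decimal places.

m_P − m_Q ≈ 2.21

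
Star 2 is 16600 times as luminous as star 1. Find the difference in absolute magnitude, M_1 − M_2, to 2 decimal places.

M_1 − M_2 ≈ 10.55

Pogson: ΔM = −2.5 log₁₀(ratio) = −2.5 log₁₀(16600) = −2.5 × 4.2201 = -10.550
Star 2 is brighter so has the smaller magnitude: M_1 − M_2 is positive.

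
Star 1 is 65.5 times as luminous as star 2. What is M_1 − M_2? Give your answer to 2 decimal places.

Pogson: ΔM = −2.5 log₁₀(ratio) = −2.5 log₁₀(65.5) = −2.5 × 1.8162 = -4.541
Star 1 is brighter, so it has the smaller magnitude: the difference is negative.

M_1 − M_2 ≈ -4.54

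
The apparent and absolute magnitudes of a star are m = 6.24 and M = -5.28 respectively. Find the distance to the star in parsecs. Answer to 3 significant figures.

Distance modulus: m − M = 6.24 − (-5.28) = 11.520
m − M = 5 log₁₀ d − 5
log₁₀ d = (m − M)/5 + 1 = 3.3040
d = 10^3.3040 = 2014 pc

d ≈ 2010 pc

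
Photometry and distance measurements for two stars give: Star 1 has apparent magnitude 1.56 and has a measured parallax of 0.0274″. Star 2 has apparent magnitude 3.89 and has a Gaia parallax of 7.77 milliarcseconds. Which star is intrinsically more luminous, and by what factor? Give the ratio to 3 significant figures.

Star 1: d = 1/p = 1/0.0274″ = 36.50 pc
Star 1: M = m − 5 log₁₀ d + 5 = 1.56 − 5·1.5622 + 5 = -1.251
Star 2: p = 7.77 mas = 7.77×10^-3″ → d = 1/p = 128.7 pc
Star 2: M = m − 5 log₁₀ d + 5 = 3.89 − 5·2.1096 + 5 = -1.658
ΔM = M_1 − M_2 = -1.251 − (-1.658) = 0.407; smaller M is more luminous → Star 2.
L ratio = 10^(0.4 |ΔM|) = 10^0.163 = 1.454

Star 2 is more luminous, by a factor of 1.45.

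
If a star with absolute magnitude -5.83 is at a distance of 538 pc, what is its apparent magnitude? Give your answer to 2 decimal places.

m = M + 5 log₁₀ d − 5 = -5.83 + 5·2.7308 − 5 = 2.824

m ≈ 2.82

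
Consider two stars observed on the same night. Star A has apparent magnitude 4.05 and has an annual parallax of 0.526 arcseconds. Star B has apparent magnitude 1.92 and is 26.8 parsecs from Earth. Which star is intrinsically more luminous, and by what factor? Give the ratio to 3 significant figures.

Star A: d = 1/p = 1/0.526″ = 1.901 pc
Star A: M = m − 5 log₁₀ d + 5 = 4.05 − 5·0.2790 + 5 = 7.655
Star B: M = m − 5 log₁₀ d + 5 = 1.92 − 5·1.4281 + 5 = -0.221
ΔM = M_A − M_B = 7.655 − (-0.221) = 7.876; smaller M is more luminous → Star B.
L ratio = 10^(0.4 |ΔM|) = 10^3.150 = 1413

Star B is more luminous, by a factor of 1410.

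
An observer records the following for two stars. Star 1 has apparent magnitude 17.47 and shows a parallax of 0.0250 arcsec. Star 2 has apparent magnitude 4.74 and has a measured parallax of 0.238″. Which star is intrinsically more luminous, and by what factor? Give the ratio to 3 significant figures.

Star 2 is more luminous, by a factor of 1360.

Star 1: d = 1/p = 1/0.0250″ = 40.00 pc
Star 1: M = m − 5 log₁₀ d + 5 = 17.47 − 5·1.6021 + 5 = 14.460
Star 2: d = 1/p = 1/0.238″ = 4.202 pc
Star 2: M = m − 5 log₁₀ d + 5 = 4.74 − 5·0.6234 + 5 = 6.623
ΔM = M_1 − M_2 = 14.460 − (6.623) = 7.837; smaller M is more luminous → Star 2.
L ratio = 10^(0.4 |ΔM|) = 10^3.135 = 1364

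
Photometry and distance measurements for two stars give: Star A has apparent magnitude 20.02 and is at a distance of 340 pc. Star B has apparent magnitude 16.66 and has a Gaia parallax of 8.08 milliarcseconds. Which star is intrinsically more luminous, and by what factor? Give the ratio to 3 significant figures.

Star B is more luminous, by a factor of 2.93.

Star A: M = m − 5 log₁₀ d + 5 = 20.02 − 5·2.5315 + 5 = 12.363
Star B: p = 8.08 mas = 8.08×10^-3″ → d = 1/p = 123.8 pc
Star B: M = m − 5 log₁₀ d + 5 = 16.66 − 5·2.0926 + 5 = 11.197
ΔM = M_A − M_B = 12.363 − (11.197) = 1.166; smaller M is more luminous → Star B.
L ratio = 10^(0.4 |ΔM|) = 10^0.466 = 2.926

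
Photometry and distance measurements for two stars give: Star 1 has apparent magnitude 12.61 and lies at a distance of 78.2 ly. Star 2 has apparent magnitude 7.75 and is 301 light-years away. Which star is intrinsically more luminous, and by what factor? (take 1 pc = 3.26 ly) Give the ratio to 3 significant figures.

Star 2 is more luminous, by a factor of 1300.

Star 1: d = 78.2 ly / 3.26 = 23.99 pc
Star 1: M = m − 5 log₁₀ d + 5 = 12.61 − 5·1.3800 + 5 = 10.710
Star 2: d = 301 ly / 3.26 = 92.33 pc
Star 2: M = m − 5 log₁₀ d + 5 = 7.75 − 5·1.9653 + 5 = 2.923
ΔM = M_1 − M_2 = 10.710 − (2.923) = 7.787; smaller M is more luminous → Star 2.
L ratio = 10^(0.4 |ΔM|) = 10^3.115 = 1302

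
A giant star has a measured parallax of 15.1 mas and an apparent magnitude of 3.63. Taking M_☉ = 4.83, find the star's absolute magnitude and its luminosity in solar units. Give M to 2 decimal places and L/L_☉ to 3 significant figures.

M ≈ -0.48; L/L_☉ ≈ 132

d = 1/p = 1000/15.1 mas = 66.23 pc
M = m − 5 log₁₀ d + 5 = 3.63 − 5·1.8210 + 5 = -0.475
M − M_☉ = -0.475 − 4.83 = -5.305
L/L_☉ = 10^(−0.4 × -5.305) = 132.4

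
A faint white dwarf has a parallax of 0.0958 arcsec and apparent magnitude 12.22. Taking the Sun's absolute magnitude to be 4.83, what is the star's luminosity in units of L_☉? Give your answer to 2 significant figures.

L/L_☉ ≈ 1.2×10^-3

d = 1/p = 1/0.0958″ = 10.44 pc
M = m − 5 log₁₀ d + 5 = 12.22 − 5·1.0186 + 5 = 12.127
M − M_☉ = 12.127 − 4.83 = 7.297
L/L_☉ = 10^(−0.4 × 7.297) = 1.206×10^-3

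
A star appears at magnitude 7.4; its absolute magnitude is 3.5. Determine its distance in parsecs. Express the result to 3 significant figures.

Distance modulus: m − M = 7.4 − (3.5) = 3.900
m − M = 5 log₁₀ d − 5
log₁₀ d = (m − M)/5 + 1 = 1.7800
d = 10^1.7800 = 60.26 pc

d ≈ 60.3 pc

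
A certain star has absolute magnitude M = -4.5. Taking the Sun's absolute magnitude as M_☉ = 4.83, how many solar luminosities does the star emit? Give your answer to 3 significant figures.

L/L_☉ ≈ 5400

M − M_☉ = -4.5 − 4.83 = -9.330
L/L_☉ = 10^(−0.4 (M − M_☉)) = 10^3.732 = 5395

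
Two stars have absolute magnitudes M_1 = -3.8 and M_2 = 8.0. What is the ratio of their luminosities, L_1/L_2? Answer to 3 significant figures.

L_1/L_2 ≈ 52500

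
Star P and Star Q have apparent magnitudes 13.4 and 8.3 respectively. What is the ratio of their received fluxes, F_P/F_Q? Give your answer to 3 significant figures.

Magnitude difference = 5.1
Flux ratio = 10^(−0.4 Δm) = 10^(−0.4 × 5.1) = 10^-2.040 = 9.120×10^-3

F_P/F_Q ≈ 9.12×10^-3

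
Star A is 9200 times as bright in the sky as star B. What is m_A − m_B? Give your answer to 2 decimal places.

Pogson: Δm = −2.5 log₁₀(ratio) = −2.5 log₁₀(9200) = −2.5 × 3.9638 = -9.909
Star A is brighter, so it has the smaller magnitude: the difference is negative.

m_A − m_B ≈ -9.91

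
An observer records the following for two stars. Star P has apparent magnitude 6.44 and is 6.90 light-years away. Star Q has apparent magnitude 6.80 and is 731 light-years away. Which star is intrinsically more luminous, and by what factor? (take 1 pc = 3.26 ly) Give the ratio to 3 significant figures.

Star Q is more luminous, by a factor of 8060.

Star P: d = 6.90 ly / 3.26 = 2.117 pc
Star P: M = m − 5 log₁₀ d + 5 = 6.44 − 5·0.3256 + 5 = 9.812
Star Q: d = 731 ly / 3.26 = 224.2 pc
Star Q: M = m − 5 log₁₀ d + 5 = 6.80 − 5·2.3507 + 5 = 0.047
ΔM = M_P − M_Q = 9.812 − (0.047) = 9.765; smaller M is more luminous → Star Q.
L ratio = 10^(0.4 |ΔM|) = 10^3.906 = 8056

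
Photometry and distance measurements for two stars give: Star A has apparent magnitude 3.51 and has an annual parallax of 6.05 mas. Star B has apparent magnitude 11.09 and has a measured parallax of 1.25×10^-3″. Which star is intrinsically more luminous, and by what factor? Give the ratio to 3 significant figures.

Star A is more luminous, by a factor of 46.0.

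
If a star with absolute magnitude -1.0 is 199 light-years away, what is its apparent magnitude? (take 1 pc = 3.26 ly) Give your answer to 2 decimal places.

m ≈ 2.93

d = 199 ly / 3.26 = 61.04 pc
m = M + 5 log₁₀ d − 5 = -1.0 + 5·1.7856 − 5 = 2.928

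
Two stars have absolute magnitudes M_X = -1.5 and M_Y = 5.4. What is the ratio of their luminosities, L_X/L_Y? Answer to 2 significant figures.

ΔM = M_X − M_Y = -6.9
L_X/L_Y = 10^(−0.4 ΔM) = 10^2.760 = 575.4

L_X/L_Y ≈ 580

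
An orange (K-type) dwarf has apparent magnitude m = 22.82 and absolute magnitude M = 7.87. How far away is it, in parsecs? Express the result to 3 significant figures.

d ≈ 9770 pc

Distance modulus: m − M = 22.82 − (7.87) = 14.950
m − M = 5 log₁₀ d − 5
log₁₀ d = (m − M)/5 + 1 = 3.9900
d = 10^3.9900 = 9772 pc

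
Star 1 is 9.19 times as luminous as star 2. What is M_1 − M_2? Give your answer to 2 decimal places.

M_1 − M_2 ≈ -2.41

Pogson: ΔM = −2.5 log₁₀(ratio) = −2.5 log₁₀(9.19) = −2.5 × 0.9633 = -2.408
Star 1 is brighter, so it has the smaller magnitude: the difference is negative.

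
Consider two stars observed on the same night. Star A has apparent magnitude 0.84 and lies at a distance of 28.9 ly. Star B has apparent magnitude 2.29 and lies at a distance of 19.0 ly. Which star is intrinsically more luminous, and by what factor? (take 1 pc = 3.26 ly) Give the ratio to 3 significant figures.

Star A is more luminous, by a factor of 8.80.

Star A: d = 28.9 ly / 3.26 = 8.865 pc
Star A: M = m − 5 log₁₀ d + 5 = 0.84 − 5·0.9477 + 5 = 1.102
Star B: d = 19.0 ly / 3.26 = 5.828 pc
Star B: M = m − 5 log₁₀ d + 5 = 2.29 − 5·0.7655 + 5 = 3.462
ΔM = M_A − M_B = 1.102 − (3.462) = -2.361; smaller M is more luminous → Star A.
L ratio = 10^(0.4 |ΔM|) = 10^0.944 = 8.796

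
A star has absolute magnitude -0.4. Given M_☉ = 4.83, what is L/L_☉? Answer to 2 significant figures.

M − M_☉ = -0.4 − 4.83 = -5.230
L/L_☉ = 10^(−0.4 (M − M_☉)) = 10^2.092 = 123.6

L/L_☉ ≈ 120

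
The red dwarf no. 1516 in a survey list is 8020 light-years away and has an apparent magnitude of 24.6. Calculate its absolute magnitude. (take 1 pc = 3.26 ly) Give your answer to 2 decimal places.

d = 8020 ly / 3.26 = 2460 pc
5 log₁₀(d/10 pc) = 5 log₁₀(2460) − 5 = 11.955
M = m − 5 log₁₀(d/10) = 24.6 − 11.955 = 12.645

M ≈ 12.65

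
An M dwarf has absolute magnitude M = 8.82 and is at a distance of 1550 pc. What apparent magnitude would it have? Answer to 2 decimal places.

m ≈ 19.77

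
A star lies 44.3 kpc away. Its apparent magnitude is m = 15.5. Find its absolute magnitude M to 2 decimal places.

M ≈ -2.73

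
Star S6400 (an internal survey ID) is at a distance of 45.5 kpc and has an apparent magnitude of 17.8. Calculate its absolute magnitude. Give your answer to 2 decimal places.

M ≈ -0.49

d = 45.5 kpc = 45500 pc
5 log₁₀(d/10 pc) = 5 log₁₀(45500) − 5 = 18.290
M = m − 5 log₁₀(d/10) = 17.8 − 18.290 = -0.490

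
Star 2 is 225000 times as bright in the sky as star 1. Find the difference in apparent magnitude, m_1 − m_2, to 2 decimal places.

Pogson: Δm = −2.5 log₁₀(ratio) = −2.5 log₁₀(225000) = −2.5 × 5.3522 = -13.380
Star 2 is brighter so has the smaller magnitude: m_1 − m_2 is positive.

m_1 − m_2 ≈ 13.38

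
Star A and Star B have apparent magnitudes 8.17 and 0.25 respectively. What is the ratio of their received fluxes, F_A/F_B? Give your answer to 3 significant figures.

F_A/F_B ≈ 6.79×10^-4

Δm = 8.17 − (0.25) = 7.92
Flux ratio = 10^(−0.4 Δm) = 10^(−0.4 × 7.92) = 10^-3.168 = 6.792×10^-4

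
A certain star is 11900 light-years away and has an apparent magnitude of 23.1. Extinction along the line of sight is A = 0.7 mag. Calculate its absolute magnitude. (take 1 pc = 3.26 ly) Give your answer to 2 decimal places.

M ≈ 9.59

d = 11900 ly / 3.26 = 3650 pc
5 log₁₀(d/10 pc) = 5 log₁₀(3650) − 5 = 12.812
M = m − 5 log₁₀(d/10) − A = 23.1 − 12.812 − 0.7 = 9.588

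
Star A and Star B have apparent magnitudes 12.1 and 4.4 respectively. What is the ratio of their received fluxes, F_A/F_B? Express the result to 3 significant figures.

F_A/F_B ≈ 8.32×10^-4

Δm = 12.1 − (4.4) = 7.7
Flux ratio = 10^(−0.4 Δm) = 10^(−0.4 × 7.7) = 10^-3.080 = 8.318×10^-4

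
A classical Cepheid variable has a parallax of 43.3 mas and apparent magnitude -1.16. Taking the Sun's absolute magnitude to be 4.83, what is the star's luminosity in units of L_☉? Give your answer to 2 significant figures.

d = 1/p = 1000/43.3 mas = 23.09 pc
M = m − 5 log₁₀ d + 5 = -1.16 − 5·1.3635 + 5 = -2.978
M − M_☉ = -2.978 − 4.83 = -7.808
L/L_☉ = 10^(−0.4 × -7.808) = 1327

L/L_☉ ≈ 1300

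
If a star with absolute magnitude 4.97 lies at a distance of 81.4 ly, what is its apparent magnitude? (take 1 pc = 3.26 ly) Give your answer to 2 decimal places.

m ≈ 6.96

d = 81.4 ly / 3.26 = 24.97 pc
m = M + 5 log₁₀ d − 5 = 4.97 + 5·1.3974 − 5 = 6.957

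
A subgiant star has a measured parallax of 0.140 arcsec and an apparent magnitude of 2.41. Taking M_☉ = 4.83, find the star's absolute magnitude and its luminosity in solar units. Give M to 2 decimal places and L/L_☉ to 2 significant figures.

M ≈ 3.14; L/L_☉ ≈ 4.7

d = 1/p = 1/0.140″ = 7.143 pc
M = m − 5 log₁₀ d + 5 = 2.41 − 5·0.8539 + 5 = 3.141
M − M_☉ = 3.141 − 4.83 = -1.689
L/L_☉ = 10^(−0.4 × -1.689) = 4.740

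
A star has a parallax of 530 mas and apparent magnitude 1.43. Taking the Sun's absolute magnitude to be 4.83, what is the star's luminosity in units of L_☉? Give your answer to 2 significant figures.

L/L_☉ ≈ 0.82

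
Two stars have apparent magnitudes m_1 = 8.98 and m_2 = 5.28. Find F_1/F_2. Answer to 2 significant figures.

F_1/F_2 ≈ 0.033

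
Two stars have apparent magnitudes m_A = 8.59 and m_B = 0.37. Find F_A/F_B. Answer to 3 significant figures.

F_A/F_B ≈ 5.15×10^-4

Magnitude difference = 8.22
Flux ratio = 10^(−0.4 Δm) = 10^(−0.4 × 8.22) = 10^-3.288 = 5.152×10^-4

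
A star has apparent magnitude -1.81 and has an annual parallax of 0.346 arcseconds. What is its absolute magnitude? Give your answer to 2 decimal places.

M ≈ 0.89

d = 1/p = 1/0.346″ = 2.890 pc
5 log₁₀(d/10 pc) = 5 log₁₀(2.890) − 5 = -2.695
M = m − 5 log₁₀(d/10) = -1.81 + 2.695 = 0.885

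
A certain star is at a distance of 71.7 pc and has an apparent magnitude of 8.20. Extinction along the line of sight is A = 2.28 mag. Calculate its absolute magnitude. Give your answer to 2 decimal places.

5 log₁₀(d/10 pc) = 5 log₁₀(71.70) − 5 = 4.278
M = m − 5 log₁₀(d/10) − A = 8.20 − 4.278 − 2.28 = 1.642

M ≈ 1.64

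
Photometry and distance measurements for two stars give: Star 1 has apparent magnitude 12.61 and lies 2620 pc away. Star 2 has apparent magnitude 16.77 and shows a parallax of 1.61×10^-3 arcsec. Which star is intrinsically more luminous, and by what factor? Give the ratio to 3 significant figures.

Star 1 is more luminous, by a factor of 821.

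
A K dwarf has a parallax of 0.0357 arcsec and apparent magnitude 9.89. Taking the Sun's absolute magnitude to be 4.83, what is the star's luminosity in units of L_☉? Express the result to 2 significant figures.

L/L_☉ ≈ 0.074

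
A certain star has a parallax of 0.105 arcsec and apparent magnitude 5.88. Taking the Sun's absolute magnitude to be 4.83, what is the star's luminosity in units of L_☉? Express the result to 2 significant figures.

L/L_☉ ≈ 0.34

d = 1/p = 1/0.105″ = 9.524 pc
M = m − 5 log₁₀ d + 5 = 5.88 − 5·0.9788 + 5 = 5.986
M − M_☉ = 5.986 − 4.83 = 1.156
L/L_☉ = 10^(−0.4 × 1.156) = 0.3448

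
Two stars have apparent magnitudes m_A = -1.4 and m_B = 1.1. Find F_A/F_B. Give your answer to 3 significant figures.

Magnitude difference = -2.5
Flux ratio = 10^(−0.4 Δm) = 10^(−0.4 × -2.5) = 10^1.000 = 10.00

F_A/F_B ≈ 10.0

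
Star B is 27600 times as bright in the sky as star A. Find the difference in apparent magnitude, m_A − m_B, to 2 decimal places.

Pogson: Δm = −2.5 log₁₀(ratio) = −2.5 log₁₀(27600) = −2.5 × 4.4409 = -11.102
Star B is brighter so has the smaller magnitude: m_A − m_B is positive.

m_A − m_B ≈ 11.10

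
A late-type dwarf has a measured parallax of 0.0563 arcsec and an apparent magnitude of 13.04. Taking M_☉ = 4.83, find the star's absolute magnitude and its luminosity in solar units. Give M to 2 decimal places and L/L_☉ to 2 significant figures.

d = 1/p = 1/0.0563″ = 17.76 pc
M = m − 5 log₁₀ d + 5 = 13.04 − 5·1.2495 + 5 = 11.793
M − M_☉ = 11.793 − 4.83 = 6.963
L/L_☉ = 10^(−0.4 × 6.963) = 1.641×10^-3

M ≈ 11.79; L/L_☉ ≈ 1.6×10^-3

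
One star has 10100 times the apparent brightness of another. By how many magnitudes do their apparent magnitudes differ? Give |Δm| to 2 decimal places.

|Δm| ≈ 10.01

Pogson: Δm = −2.5 log₁₀(ratio) = −2.5 log₁₀(10100) = −2.5 × 4.0043 = -10.011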